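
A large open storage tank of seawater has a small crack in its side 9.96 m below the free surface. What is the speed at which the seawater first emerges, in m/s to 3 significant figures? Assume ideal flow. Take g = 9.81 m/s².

With the surface at rest and both surface and jet at atmospheric pressure, Bernoulli gives ρg h = ½ρv², so v = √(2gh) = √(2·9.81·9.96) = 14.0 m/s.

v = 14.0 m/s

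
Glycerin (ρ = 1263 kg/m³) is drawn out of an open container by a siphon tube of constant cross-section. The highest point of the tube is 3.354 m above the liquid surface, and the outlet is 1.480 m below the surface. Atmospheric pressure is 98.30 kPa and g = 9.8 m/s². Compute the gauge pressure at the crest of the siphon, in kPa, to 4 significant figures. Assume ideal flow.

Bernoulli surface→outlet gives ½v² = g·h_out, so v = √(2·9.8·1.480) = 5.386 m/s.
Continuity keeps v the same throughout the tube; from surface to crest, P_atm + 0 = P_top + ½ρv² + ρg·h_top.
P_top = 98300 − ½·1263·5.386² − 1263·9.8·3.354 = 38470 Pa. So P_gauge = P_top − P_atm = -59830 Pa.

P_gauge = -59.83 kPa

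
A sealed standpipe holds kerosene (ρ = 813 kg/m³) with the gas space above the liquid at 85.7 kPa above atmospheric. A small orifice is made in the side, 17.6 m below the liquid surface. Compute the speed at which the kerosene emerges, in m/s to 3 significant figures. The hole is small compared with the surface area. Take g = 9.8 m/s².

v ≈ 23.6 m/s

Take point 1 at the surface (v₁ ≈ 0) and point 2 at the hole (at atmospheric pressure). Bernoulli: P₁ + ρg h = P_atm + ½ρv₂².
With P₁ − P_atm = 85700 Pa, v₂ = √(2gh + 2ΔP/ρ) = √(2·9.8·17.6 + 2·85700/813) = 23.6 m/s.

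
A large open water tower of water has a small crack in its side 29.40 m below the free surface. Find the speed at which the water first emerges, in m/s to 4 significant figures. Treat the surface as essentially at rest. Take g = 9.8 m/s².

Bernoulli from surface to hole (P equal, v_surface ≈ 0): v = √(2gh) = √(2×9.8×29.40) = 24.00 m/s.

v ≈ 24.00 m/s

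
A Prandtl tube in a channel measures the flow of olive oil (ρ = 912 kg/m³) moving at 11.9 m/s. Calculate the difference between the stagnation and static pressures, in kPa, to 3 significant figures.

The dynamic pressure equals the rise in static pressure at the stagnation point: ΔP = ½ρv².
ΔP = ½·912·11.9² = 64600 Pa.

ΔP ≈ 64.6 kPa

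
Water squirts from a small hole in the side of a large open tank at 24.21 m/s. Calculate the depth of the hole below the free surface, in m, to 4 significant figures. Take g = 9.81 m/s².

Inverting v = √(2gh) gives h = v² / 2g.
h = 24.21²/(2·9.81) = 586.1/19.62 = 29.87 m.

h = 29.87 m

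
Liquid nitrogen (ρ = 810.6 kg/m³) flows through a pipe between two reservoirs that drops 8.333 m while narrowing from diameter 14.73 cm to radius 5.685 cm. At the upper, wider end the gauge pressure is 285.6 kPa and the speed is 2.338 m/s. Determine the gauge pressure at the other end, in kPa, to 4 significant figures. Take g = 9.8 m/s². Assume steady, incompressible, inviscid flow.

347.8 kPa

The volume flow rate is constant, so v₂ = (A₁/A₂)v₁ = (170.4/101.5)·2.338 = 3.924 m/s.
Energy conservation along the streamline gives P₂ = P₁ − ½ρ(v₂² − v₁²) − ρg(h₂ − h₁).
P₂ = 285600 + ½·810.6·(2.338² − 3.924²) − 810.6·9.8·(−8.333) = 285600 + (-4025) − (-66200) = 347800 Pa.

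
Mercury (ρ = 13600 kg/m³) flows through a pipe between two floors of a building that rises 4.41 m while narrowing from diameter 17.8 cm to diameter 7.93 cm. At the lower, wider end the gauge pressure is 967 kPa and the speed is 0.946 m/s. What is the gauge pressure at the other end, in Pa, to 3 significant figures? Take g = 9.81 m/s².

P₂ ≈ 230000 Pa

Mass conservation (A₁v₁ = A₂v₂) gives v₂ = 0.946 × 249/49.4 = 4.77 m/s.
Bernoulli: P₁ + ½ρv₁² + ρg h₁ = P₂ + ½ρv₂² + ρg h₂, so P₂ = P₁ + ½ρ(v₁² − v₂²) − ρg(h₂ − h₁).
P₂ = 967000 + ½·13600·(0.946² − 4.77²) − 13600·9.81·(+4.41) = 967000 + (-148000) − (588000) = 230000 Pa.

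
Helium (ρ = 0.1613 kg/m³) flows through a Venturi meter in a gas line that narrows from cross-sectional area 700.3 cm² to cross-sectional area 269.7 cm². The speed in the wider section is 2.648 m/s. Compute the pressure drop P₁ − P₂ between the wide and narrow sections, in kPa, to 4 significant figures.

Mass conservation (A₁v₁ = A₂v₂) gives v₂ = 2.648 × 700.3/269.7 = 6.876 m/s.
The pipe is horizontal, so Bernoulli reduces to P₁ + ½ρv₁² = P₂ + ½ρv₂².
P₁ − P₂ = ½·0.1613·(6.876² − 2.648²) = ½·0.1613·40.26 = 3.247 Pa.

ΔP = 0.003247 kPa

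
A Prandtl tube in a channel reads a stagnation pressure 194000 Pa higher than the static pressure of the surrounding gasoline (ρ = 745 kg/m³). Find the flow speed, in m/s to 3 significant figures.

v ≈ 22.8 m/s

Bernoulli between the free stream and the stagnation point: ½ρv² = P_stag − P_static.
v = √(2ΔP/ρ) = √(2·194000/745) = 22.8 m/s.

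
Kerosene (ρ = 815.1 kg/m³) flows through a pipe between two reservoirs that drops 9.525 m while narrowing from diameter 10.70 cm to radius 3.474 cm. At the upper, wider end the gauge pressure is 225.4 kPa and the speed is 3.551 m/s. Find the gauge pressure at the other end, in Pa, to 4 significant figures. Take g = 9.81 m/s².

P₂ ≈ 277800 Pa

By continuity, v₂ = v₁·A₁/A₂ = 3.551·(89.92/37.91) = 8.422 m/s.
Energy conservation along the streamline gives P₂ = P₁ − ½ρ(v₂² − v₁²) − ρg(h₂ − h₁).
P₂ = 225400 + ½·815.1·(3.551² − 8.422²) − 815.1·9.81·(−9.525) = 225400 + (-23770) − (-76160) = 277800 Pa.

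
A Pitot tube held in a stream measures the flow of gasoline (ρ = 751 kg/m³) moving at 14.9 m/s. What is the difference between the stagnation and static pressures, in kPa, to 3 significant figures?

83.4 kPa

The dynamic pressure equals the rise in static pressure at the stagnation point: ΔP = ½ρv².
ΔP = ½·751·14.9² = 83400 Pa.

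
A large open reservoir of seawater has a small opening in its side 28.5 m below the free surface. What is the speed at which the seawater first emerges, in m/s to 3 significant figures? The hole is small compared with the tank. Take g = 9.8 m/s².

The surface is effectively still and both ends are open, so ½v² = gh and v = √(2·9.8·28.5) = 23.6 m/s.

v = 23.6 m/s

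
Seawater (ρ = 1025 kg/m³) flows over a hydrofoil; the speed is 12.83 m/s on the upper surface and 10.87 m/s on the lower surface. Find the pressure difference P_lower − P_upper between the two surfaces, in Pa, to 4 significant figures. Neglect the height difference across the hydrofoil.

Bernoulli (same height): P_lower − P_upper = ½ρ(v_upper² − v_lower²).
ΔP = ½·1025·(12.83² − 10.87²) = 23810 Pa.

ΔP ≈ 23810 Pa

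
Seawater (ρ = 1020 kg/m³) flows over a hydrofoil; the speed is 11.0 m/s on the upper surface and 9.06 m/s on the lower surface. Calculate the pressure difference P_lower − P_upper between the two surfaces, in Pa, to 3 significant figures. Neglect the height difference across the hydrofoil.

ΔP ≈ 19800 Pa

The pressure is lower where the speed is higher: ΔP = ½ρ(v_up² − v_low²).
ΔP = ½·1020·(11.0² − 9.06²) = 19800 Pa.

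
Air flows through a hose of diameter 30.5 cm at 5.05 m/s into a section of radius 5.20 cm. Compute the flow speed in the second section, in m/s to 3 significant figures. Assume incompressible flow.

v₂ = 43.4 m/s

By continuity, v₂ = v₁·A₁/A₂ = 5.05·(731/84.9) = 43.4 m/s.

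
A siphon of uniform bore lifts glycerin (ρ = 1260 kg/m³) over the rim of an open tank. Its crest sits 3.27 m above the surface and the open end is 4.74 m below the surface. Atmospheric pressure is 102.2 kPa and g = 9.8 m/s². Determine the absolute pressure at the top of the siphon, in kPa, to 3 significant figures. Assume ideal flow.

P_top ≈ 3.29 kPa

The outlet speed comes from Torricelli: v = √(2g·4.74) = 9.64 m/s.
Continuity keeps v the same throughout the tube; from surface to crest, P_atm + 0 = P_top + ½ρv² + ρg·h_top.
P_top = 102200 − ½·1260·9.64² − 1260·9.8·3.27 = 3290 Pa.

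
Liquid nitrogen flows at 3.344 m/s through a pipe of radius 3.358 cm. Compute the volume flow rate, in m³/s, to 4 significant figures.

Q = A·v = 0.003543 m² × 3.344 m/s = 0.01185 m³/s.

Q ≈ 0.01185 m³/s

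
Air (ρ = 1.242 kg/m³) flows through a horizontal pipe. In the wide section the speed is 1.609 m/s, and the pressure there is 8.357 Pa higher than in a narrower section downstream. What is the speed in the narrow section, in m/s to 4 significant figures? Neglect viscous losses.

v₂ = 4.006 m/s

Horizontal Bernoulli: P₁ + ½ρv₁² = P₂ + ½ρv₂², so v₂² = v₁² + 2(P₁ − P₂)/ρ.
v₂ = √(1.609² + 2·8.357/1.242) = √(2.589 + 13.46) = 4.006 m/s.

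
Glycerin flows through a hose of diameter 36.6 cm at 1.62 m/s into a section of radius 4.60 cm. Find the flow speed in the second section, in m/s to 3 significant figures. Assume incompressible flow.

v₂ ≈ 25.6 m/s

Continuity gives A₁v₁ = A₂v₂, so v₂ = (1050 cm²)/(66.5 cm²) × 1.62 m/s = 25.6 m/s.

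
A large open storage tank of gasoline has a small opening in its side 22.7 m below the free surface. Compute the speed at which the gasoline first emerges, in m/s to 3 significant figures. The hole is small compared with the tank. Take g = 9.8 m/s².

Bernoulli from surface to hole (P equal, v_surface ≈ 0): v = √(2gh) = √(2×9.8×22.7) = 21.1 m/s.

v ≈ 21.1 m/s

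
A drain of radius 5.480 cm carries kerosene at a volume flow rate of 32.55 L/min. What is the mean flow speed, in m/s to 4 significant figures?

Q = 32.55 L/min = 0.0005425 m³/s.
v = Q/A = 0.0005425 / 0.009434 = 0.05750 m/s.

v ≈ 0.05750 m/s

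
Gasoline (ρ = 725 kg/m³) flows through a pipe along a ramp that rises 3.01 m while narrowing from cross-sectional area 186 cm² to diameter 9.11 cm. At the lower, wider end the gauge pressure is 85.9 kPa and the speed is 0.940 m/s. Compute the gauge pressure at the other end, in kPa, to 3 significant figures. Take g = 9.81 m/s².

62.2 kPa

The volume flow rate is constant, so v₂ = (A₁/A₂)v₁ = (186/65.2)·0.940 = 2.68 m/s.
Energy conservation along the streamline gives P₂ = P₁ − ½ρ(v₂² − v₁²) − ρg(h₂ − h₁).
P₂ = 85900 + ½·725·(0.940² − 2.68²) − 725·9.81·(+3.01) = 85900 + (-2290) − (21400) = 62200 Pa.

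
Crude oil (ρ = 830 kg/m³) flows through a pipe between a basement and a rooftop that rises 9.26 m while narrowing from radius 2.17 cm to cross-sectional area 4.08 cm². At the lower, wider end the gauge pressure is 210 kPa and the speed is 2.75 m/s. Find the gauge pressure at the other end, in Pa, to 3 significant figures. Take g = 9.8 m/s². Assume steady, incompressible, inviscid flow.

P₂ ≈ 96600 Pa

By continuity, v₂ = v₁·A₁/A₂ = 2.75·(14.8/4.08) = 9.97 m/s.
Bernoulli: P₁ + ½ρv₁² + ρg h₁ = P₂ + ½ρv₂² + ρg h₂, so P₂ = P₁ + ½ρ(v₁² − v₂²) − ρg(h₂ − h₁).
P₂ = 210000 + ½·830·(2.75² − 9.97²) − 830·9.8·(+9.26) = 210000 + (-38100) − (75300) = 96600 Pa.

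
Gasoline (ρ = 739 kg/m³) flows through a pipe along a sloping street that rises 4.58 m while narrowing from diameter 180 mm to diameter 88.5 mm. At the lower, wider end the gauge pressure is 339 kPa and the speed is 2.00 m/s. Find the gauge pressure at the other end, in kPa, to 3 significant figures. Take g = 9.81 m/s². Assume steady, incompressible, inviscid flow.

282 kPa

Mass conservation (A₁v₁ = A₂v₂) gives v₂ = 2.00 × 254/61.5 = 8.27 m/s.
Bernoulli: P₁ + ½ρv₁² + ρg h₁ = P₂ + ½ρv₂² + ρg h₂, so P₂ = P₁ + ½ρ(v₁² − v₂²) − ρg(h₂ − h₁).
P₂ = 339000 + ½·739·(2.00² − 8.27²) − 739·9.81·(+4.58) = 339000 + (-23800) − (33200) = 282000 Pa.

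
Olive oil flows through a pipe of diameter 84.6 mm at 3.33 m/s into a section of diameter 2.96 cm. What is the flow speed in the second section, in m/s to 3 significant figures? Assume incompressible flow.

v₂ ≈ 27.2 m/s

Mass conservation (A₁v₁ = A₂v₂) gives v₂ = 3.33 × 56.2/6.88 = 27.2 m/s.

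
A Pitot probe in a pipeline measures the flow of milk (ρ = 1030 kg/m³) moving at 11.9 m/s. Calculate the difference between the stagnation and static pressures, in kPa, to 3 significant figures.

72.9 kPa

Bernoulli between the free stream and the stagnation point: ½ρv² = P_stag − P_static.
ΔP = ½·1030·11.9² = 72900 Pa.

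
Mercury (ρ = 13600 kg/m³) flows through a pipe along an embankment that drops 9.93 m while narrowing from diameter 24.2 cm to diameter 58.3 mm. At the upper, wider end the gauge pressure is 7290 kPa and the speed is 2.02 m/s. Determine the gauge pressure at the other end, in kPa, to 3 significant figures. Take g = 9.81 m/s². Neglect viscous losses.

The volume flow rate is constant, so v₂ = (A₁/A₂)v₁ = (460/26.7)·2.02 = 34.8 m/s.
Energy conservation along the streamline gives P₂ = P₁ − ½ρ(v₂² − v₁²) − ρg(h₂ − h₁).
P₂ = 7290000 + ½·13600·(2.02² − 34.8²) − 13600·9.81·(−9.93) = 7290000 + (-8210000) − (-1320000) = 405000 Pa.

P₂ ≈ 405 kPa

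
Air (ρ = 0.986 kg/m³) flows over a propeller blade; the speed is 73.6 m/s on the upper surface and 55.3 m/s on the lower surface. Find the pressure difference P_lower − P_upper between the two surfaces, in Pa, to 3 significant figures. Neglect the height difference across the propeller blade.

ΔP ≈ 1160 Pa

Bernoulli (same height): P_lower − P_upper = ½ρ(v_upper² − v_lower²).
ΔP = ½·0.986·(73.6² − 55.3²) = 1160 Pa.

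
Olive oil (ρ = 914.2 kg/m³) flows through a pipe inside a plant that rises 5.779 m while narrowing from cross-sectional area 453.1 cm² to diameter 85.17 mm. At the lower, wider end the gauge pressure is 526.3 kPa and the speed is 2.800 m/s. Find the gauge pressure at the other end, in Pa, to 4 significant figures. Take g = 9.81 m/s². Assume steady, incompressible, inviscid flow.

251400 Pa

By continuity, v₂ = v₁·A₁/A₂ = 2.800·(453.1/56.97) = 22.27 m/s.
Energy conservation along the streamline gives P₂ = P₁ − ½ρ(v₂² − v₁²) − ρg(h₂ − h₁).
P₂ = 526300 + ½·914.2·(2.800² − 22.27²) − 914.2·9.81·(+5.779) = 526300 + (-223100) − (51830) = 251400 Pa.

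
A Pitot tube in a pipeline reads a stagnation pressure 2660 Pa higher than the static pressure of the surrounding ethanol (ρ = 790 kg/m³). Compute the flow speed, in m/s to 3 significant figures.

2.60 m/s

The dynamic pressure equals the rise in static pressure at the stagnation point: ΔP = ½ρv².
v = √(2ΔP/ρ) = √(2·2660/790) = 2.60 m/s.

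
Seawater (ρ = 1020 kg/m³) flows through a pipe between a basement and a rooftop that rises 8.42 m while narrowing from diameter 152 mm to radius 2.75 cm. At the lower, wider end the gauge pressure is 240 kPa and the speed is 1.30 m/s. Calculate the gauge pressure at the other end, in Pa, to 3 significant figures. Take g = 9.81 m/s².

The volume flow rate is constant, so v₂ = (A₁/A₂)v₁ = (181/23.8)·1.30 = 9.93 m/s.
Applying Bernoulli between the two ends and solving for P₂: P₂ = P₁ + ½ρ(v₁² − v₂²) − ρgΔh.
P₂ = 240000 + ½·1020·(1.30² − 9.93²) − 1020·9.81·(+8.42) = 240000 + (-49400) − (84300) = 106000 Pa.

106000 Pa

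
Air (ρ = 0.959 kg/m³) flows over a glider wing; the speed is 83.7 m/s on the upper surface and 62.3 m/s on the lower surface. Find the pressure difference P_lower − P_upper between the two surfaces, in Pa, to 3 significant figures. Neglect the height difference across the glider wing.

The pressure is lower where the speed is higher: ΔP = ½ρ(v_up² − v_low²).
ΔP = ½·0.959·(83.7² − 62.3²) = 1500 Pa.

ΔP = 1500 Pa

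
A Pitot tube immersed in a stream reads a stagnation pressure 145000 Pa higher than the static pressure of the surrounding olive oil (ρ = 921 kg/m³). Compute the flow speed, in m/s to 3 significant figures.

Bernoulli between the free stream and the stagnation point: ½ρv² = P_stag − P_static.
v = √(2ΔP/ρ) = √(2·145000/921) = 17.7 m/s.

v ≈ 17.7 m/s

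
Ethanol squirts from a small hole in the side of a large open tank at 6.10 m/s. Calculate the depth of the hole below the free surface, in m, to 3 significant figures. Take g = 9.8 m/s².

Inverting v = √(2gh) gives h = v² / 2g.
h = 6.10²/(2·9.8) = 37.2/19.60 = 1.90 m.

h ≈ 1.90 m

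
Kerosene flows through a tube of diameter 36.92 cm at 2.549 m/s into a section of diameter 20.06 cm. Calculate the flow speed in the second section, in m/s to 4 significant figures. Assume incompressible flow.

v₂ = 8.634 m/s

Mass conservation (A₁v₁ = A₂v₂) gives v₂ = 2.549 × 1071/316.0 = 8.634 m/s.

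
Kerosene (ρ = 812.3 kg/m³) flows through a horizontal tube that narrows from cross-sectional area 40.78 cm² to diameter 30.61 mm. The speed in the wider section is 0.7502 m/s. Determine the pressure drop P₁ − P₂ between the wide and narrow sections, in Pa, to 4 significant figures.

Mass conservation (A₁v₁ = A₂v₂) gives v₂ = 0.7502 × 40.78/7.359 = 4.157 m/s.
Along the horizontal streamline, P + ½ρv² is constant.
P₁ − P₂ = ½·812.3·(4.157² − 0.7502²) = ½·812.3·16.72 = 6791 Pa.

6791 Pa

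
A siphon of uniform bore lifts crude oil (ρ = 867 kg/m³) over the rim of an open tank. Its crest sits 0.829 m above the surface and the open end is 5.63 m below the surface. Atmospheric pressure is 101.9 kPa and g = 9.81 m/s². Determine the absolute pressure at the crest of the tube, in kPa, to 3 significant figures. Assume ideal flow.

P_top ≈ 47.0 kPa

From the surface to the outlet (both open to atmosphere, surface at rest): v = √(2g·h_out) = √(2·9.81·5.63) = 10.5 m/s.
Continuity keeps v the same throughout the tube; from surface to crest, P_atm + 0 = P_top + ½ρv² + ρg·h_top.
P_top = 101900 − ½·867·10.5² − 867·9.81·0.829 = 47000 Pa.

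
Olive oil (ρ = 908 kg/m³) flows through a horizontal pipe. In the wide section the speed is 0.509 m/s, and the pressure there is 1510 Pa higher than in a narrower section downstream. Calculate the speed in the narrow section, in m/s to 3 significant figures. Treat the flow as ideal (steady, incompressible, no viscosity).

Along the level pipe P + ½ρv² is conserved, hence v₂² = v₁² + 2(P₁ − P₂)/ρ.
v₂ = √(0.509² + 2·1510/908) = √(0.259 + 3.33) = 1.89 m/s.

v₂ = 1.89 m/s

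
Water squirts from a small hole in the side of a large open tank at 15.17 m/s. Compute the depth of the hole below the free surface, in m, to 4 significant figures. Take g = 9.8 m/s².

h = 11.74 m

Inverting v = √(2gh) gives h = v² / 2g.
h = 15.17²/(2·9.8) = 230.1/19.60 = 11.74 m.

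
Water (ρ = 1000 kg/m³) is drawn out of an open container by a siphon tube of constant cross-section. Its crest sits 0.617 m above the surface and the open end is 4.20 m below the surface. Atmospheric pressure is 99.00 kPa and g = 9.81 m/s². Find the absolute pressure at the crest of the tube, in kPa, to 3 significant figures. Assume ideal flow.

Bernoulli surface→outlet gives ½v² = g·h_out, so v = √(2·9.81·4.20) = 9.08 m/s.
Continuity keeps v the same throughout the tube; from surface to crest, P_atm + 0 = P_top + ½ρv² + ρg·h_top.
P_top = 99000 − ½·1000·9.08² − 1000·9.81·0.617 = 51700 Pa.

P_top ≈ 51.7 kPa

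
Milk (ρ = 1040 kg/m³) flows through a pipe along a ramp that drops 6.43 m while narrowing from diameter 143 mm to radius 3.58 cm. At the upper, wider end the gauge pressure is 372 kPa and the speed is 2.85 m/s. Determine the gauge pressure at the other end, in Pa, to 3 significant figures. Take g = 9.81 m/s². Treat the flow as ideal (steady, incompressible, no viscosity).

By continuity, v₂ = v₁·A₁/A₂ = 2.85·(161/40.3) = 11.4 m/s.
Bernoulli: P₁ + ½ρv₁² + ρg h₁ = P₂ + ½ρv₂² + ρg h₂, so P₂ = P₁ + ½ρ(v₁² − v₂²) − ρg(h₂ − h₁).
P₂ = 372000 + ½·1040·(2.85² − 11.4²) − 1040·9.81·(−6.43) = 372000 + (-63000) − (-65600) = 375000 Pa.

P₂ ≈ 375000 Pa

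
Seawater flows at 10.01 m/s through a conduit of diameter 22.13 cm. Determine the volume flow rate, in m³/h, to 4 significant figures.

Q = A·v = 0.03846 m² × 10.01 m/s = 0.3850 m³/s.
Converting: 0.3850 m³/s × 3600 = 1386 m³/h.

Q ≈ 1386 m³/h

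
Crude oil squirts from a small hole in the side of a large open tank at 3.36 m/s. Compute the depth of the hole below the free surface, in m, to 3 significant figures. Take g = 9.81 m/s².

h ≈ 0.575 m

Inverting v = √(2gh) gives h = v² / 2g.
h = 3.36²/(2·9.81) = 11.3/19.62 = 0.575 m.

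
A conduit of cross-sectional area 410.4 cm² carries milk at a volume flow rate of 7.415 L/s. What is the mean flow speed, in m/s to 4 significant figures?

Q = 7.415 L/s = 0.007415 m³/s.
v = Q/A = 0.007415 / 0.04104 = 0.1807 m/s.

0.1807 m/s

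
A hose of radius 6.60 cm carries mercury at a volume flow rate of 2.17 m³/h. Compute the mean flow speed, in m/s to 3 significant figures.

0.0440 m/s

Q = 2.17 m³/h = 0.000603 m³/s.
v = Q/A = 0.000603 / 0.0137 = 0.0440 m/s.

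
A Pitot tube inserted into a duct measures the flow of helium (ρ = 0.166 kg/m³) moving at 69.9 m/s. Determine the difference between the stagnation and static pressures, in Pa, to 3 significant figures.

ΔP ≈ 406 Pa

At the stagnation point the flow is brought to rest, so Bernoulli gives P_stag − P_static = ½ρv².
ΔP = ½·0.166·69.9² = 406 Pa.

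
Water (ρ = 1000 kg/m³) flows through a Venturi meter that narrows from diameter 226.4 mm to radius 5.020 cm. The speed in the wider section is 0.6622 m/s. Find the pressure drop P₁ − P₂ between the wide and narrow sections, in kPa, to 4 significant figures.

5.450 kPa

The volume flow rate is constant, so v₂ = (A₁/A₂)v₁ = (402.6/79.17)·0.6622 = 3.367 m/s.
Bernoulli (h₁ = h₂): P₁ − P₂ = ½ρ(v₂² − v₁²).
P₁ − P₂ = ½·1000·(3.367² − 0.6622²) = ½·1000·10.90 = 5450 Pa.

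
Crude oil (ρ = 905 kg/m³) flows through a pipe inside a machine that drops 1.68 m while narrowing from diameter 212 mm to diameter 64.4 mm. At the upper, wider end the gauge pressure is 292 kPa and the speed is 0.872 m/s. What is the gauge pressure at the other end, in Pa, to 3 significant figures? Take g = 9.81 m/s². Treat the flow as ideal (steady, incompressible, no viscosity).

The volume flow rate is constant, so v₂ = (A₁/A₂)v₁ = (353/32.6)·0.872 = 9.45 m/s.
Energy conservation along the streamline gives P₂ = P₁ − ½ρ(v₂² − v₁²) − ρg(h₂ − h₁).
P₂ = 292000 + ½·905·(0.872² − 9.45²) − 905·9.81·(−1.68) = 292000 + (-40100) − (-14900) = 267000 Pa.

267000 Pa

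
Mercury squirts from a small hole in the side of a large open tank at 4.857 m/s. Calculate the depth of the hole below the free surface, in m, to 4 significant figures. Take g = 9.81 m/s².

h ≈ 1.202 m

For a small hole in a large open tank, ½v² = gh, giving h = v²/(2g).
h = 4.857²/(2·9.81) = 23.59/19.62 = 1.202 m.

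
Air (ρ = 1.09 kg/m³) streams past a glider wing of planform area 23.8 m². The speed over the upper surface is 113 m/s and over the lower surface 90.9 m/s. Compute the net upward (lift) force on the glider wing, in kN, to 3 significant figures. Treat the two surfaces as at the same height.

From P + ½ρv² = const at equal height, P_low − P_up = ½ρ(v_up² − v_low²).
ΔP = ½·1.09·(113² − 90.9²) = 2460 Pa.
Lift = ΔP · A = 2460 × 23.8 = 58400 N.

58.4 kN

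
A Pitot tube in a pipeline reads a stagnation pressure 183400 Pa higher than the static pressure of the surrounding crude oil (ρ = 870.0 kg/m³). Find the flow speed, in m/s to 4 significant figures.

At the stagnation point the flow is brought to rest, so Bernoulli gives P_stag − P_static = ½ρv².
v = √(2ΔP/ρ) = √(2·183400/870.0) = 20.53 m/s.

v ≈ 20.53 m/s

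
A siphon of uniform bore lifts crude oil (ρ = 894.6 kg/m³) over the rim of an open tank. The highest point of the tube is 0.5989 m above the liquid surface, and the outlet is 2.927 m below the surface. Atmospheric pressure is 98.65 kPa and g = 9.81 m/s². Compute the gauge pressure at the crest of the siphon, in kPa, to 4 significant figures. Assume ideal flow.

P_gauge ≈ -30.94 kPa

From the surface to the outlet (both open to atmosphere, surface at rest): v = √(2g·h_out) = √(2·9.81·2.927) = 7.578 m/s.
Continuity keeps v the same throughout the tube; from surface to crest, P_atm + 0 = P_top + ½ρv² + ρg·h_top.
P_top = 98650 − ½·894.6·7.578² − 894.6·9.81·0.5989 = 67710 Pa. So P_gauge = P_top − P_atm = -30940 Pa.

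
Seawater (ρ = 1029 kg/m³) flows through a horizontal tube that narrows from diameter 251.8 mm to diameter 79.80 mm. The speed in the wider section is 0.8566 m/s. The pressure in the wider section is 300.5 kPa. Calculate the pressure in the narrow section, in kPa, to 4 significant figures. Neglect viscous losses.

P₂ ≈ 263.5 kPa

The volume flow rate is constant, so v₂ = (A₁/A₂)v₁ = (498.0/50.01)·0.8566 = 8.529 m/s.
Along the horizontal streamline, P + ½ρv² is constant.
P₂ = P₁ − ½ρ(v₂² − v₁²) = 300500 − ½·1029·(8.529² − 0.8566²) = 300500 − 37050 = 263500 Pa.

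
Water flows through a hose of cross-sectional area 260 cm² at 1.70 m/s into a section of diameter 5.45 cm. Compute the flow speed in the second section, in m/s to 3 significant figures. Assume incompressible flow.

By continuity, v₂ = v₁·A₁/A₂ = 1.70·(260/23.3) = 18.9 m/s.

v₂ = 18.9 m/s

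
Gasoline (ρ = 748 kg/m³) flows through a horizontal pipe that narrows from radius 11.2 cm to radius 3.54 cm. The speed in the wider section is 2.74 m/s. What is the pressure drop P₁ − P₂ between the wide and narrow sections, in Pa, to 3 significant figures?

ΔP ≈ 279000 Pa

Mass conservation (A₁v₁ = A₂v₂) gives v₂ = 2.74 × 394/39.4 = 27.4 m/s.
Bernoulli (h₁ = h₂): P₁ − P₂ = ½ρ(v₂² − v₁²).
P₁ − P₂ = ½·748·(27.4² − 2.74²) = ½·748·745 = 279000 Pa.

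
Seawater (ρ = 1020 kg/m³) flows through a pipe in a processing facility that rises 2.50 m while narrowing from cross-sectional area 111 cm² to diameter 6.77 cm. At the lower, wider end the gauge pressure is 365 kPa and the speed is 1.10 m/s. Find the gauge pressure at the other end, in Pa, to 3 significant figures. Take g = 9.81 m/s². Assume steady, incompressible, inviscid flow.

Continuity gives A₁v₁ = A₂v₂, so v₂ = (111 cm²)/(36.0 cm²) × 1.10 m/s = 3.39 m/s.
Energy conservation along the streamline gives P₂ = P₁ − ½ρ(v₂² − v₁²) − ρg(h₂ − h₁).
P₂ = 365000 + ½·1020·(1.10² − 3.39²) − 1020·9.81·(+2.50) = 365000 + (-5250) − (25000) = 335000 Pa.

P₂ ≈ 335000 Pa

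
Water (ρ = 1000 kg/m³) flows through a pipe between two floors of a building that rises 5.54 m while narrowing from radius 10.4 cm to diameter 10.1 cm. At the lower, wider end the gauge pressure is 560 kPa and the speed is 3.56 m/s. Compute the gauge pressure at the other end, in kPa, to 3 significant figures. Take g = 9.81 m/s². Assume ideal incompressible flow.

By continuity, v₂ = v₁·A₁/A₂ = 3.56·(340/80.1) = 15.1 m/s.
Applying Bernoulli between the two ends and solving for P₂: P₂ = P₁ + ½ρ(v₁² − v₂²) − ρgΔh.
P₂ = 560000 + ½·1000·(3.56² − 15.1²) − 1000·9.81·(+5.54) = 560000 + (-108000) − (54300) = 398000 Pa.

P₂ ≈ 398 kPa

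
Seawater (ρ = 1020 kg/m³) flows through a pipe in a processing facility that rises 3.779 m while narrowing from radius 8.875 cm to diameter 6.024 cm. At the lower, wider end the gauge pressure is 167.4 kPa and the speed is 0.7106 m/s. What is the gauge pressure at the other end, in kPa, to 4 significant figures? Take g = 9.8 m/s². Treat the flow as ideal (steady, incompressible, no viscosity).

110.5 kPa

Mass conservation (A₁v₁ = A₂v₂) gives v₂ = 0.7106 × 247.4/28.50 = 6.170 m/s.
Applying Bernoulli between the two ends and solving for P₂: P₂ = P₁ + ½ρ(v₁² − v₂²) − ρgΔh.
P₂ = 167400 + ½·1020·(0.7106² − 6.170²) − 1020·9.8·(+3.779) = 167400 + (-19150) − (37770) = 110500 Pa.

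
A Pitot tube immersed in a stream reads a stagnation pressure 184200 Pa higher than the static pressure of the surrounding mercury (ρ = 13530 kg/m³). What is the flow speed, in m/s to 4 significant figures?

The dynamic pressure equals the rise in static pressure at the stagnation point: ΔP = ½ρv².
v = √(2ΔP/ρ) = √(2·184200/13530) = 5.218 m/s.

v = 5.218 m/s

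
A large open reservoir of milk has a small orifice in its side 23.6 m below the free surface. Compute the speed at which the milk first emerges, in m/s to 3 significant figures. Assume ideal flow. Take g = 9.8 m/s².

v ≈ 21.5 m/s

With the surface at rest and both surface and jet at atmospheric pressure, Bernoulli gives ρg h = ½ρv², so v = √(2gh) = √(2·9.8·23.6) = 21.5 m/s.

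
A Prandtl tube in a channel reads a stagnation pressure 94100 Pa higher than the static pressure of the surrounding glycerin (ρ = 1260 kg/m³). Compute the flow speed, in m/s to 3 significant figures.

v ≈ 12.2 m/s

At the stagnation point the flow is brought to rest, so Bernoulli gives P_stag − P_static = ½ρv².
v = √(2ΔP/ρ) = √(2·94100/1260) = 12.2 m/s.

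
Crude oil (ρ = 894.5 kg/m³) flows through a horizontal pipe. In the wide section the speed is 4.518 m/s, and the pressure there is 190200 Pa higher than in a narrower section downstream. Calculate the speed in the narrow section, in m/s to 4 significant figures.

v₂ ≈ 21.11 m/s

Along the level pipe P + ½ρv² is conserved, hence v₂² = v₁² + 2(P₁ − P₂)/ρ.
v₂ = √(4.518² + 2·190200/894.5) = √(20.41 + 425.3) = 21.11 m/s.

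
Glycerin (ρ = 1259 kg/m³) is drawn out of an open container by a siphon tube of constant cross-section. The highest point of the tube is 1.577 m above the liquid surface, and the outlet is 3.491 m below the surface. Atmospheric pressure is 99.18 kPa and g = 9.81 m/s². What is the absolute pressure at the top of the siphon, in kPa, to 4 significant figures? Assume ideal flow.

From the surface to the outlet (both open to atmosphere, surface at rest): v = √(2g·h_out) = √(2·9.81·3.491) = 8.276 m/s.
With constant cross-section the crest speed equals v; applying Bernoulli from the surface up to the crest, P_top = P_atm − ½ρv² − ρg·h_top.
P_top = 99180 − ½·1259·8.276² − 1259·9.81·1.577 = 36590 Pa.

P_top ≈ 36.59 kPa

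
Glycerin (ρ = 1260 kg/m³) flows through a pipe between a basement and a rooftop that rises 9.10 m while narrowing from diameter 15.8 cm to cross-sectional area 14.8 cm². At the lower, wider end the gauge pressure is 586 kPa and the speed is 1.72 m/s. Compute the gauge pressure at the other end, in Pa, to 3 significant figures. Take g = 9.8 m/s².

Mass conservation (A₁v₁ = A₂v₂) gives v₂ = 1.72 × 196/14.8 = 22.8 m/s.
Applying Bernoulli between the two ends and solving for P₂: P₂ = P₁ + ½ρ(v₁² − v₂²) − ρgΔh.
P₂ = 586000 + ½·1260·(1.72² − 22.8²) − 1260·9.8·(+9.10) = 586000 + (-325000) − (112000) = 148000 Pa.

P₂ ≈ 148000 Pa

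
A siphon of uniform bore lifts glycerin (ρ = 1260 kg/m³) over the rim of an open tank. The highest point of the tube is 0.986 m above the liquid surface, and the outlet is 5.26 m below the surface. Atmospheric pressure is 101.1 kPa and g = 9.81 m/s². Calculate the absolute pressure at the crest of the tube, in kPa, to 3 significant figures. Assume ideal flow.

Bernoulli surface→outlet gives ½v² = g·h_out, so v = √(2·9.81·5.26) = 10.2 m/s.
With constant cross-section the crest speed equals v; applying Bernoulli from the surface up to the crest, P_top = P_atm − ½ρv² − ρg·h_top.
P_top = 101100 − ½·1260·10.2² − 1260·9.81·0.986 = 23900 Pa.

P_top ≈ 23.9 kPa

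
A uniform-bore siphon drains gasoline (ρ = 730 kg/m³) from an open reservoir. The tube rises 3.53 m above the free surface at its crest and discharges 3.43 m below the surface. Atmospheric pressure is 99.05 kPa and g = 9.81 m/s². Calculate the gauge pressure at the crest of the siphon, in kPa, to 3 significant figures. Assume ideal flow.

P_gauge ≈ -49.8 kPa

Bernoulli surface→outlet gives ½v² = g·h_out, so v = √(2·9.81·3.43) = 8.20 m/s.
The bore is uniform, so the speed at the crest is the same v. Bernoulli surface→crest: P_atm = P_top + ½ρv² + ρg·h_top.
P_top = 99050 − ½·730·8.20² − 730·9.81·3.53 = 49200 Pa. So P_gauge = P_top − P_atm = -49800 Pa.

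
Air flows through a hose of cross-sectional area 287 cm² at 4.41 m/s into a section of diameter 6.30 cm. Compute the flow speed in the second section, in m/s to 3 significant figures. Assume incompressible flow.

Mass conservation (A₁v₁ = A₂v₂) gives v₂ = 4.41 × 287/31.2 = 40.6 m/s.

v₂ = 40.6 m/s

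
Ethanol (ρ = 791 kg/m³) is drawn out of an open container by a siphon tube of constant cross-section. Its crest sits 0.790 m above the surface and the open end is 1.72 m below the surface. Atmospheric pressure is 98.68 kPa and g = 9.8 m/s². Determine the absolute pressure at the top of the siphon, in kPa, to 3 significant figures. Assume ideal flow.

79.2 kPa

The outlet speed comes from Torricelli: v = √(2g·1.72) = 5.81 m/s.
With constant cross-section the crest speed equals v; applying Bernoulli from the surface up to the crest, P_top = P_atm − ½ρv² − ρg·h_top.
P_top = 98680 − ½·791·5.81² − 791·9.8·0.790 = 79200 Pa.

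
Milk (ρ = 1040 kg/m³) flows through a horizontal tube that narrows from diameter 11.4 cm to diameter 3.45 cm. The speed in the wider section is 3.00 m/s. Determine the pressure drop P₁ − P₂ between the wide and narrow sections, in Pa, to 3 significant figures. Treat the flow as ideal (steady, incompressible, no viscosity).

ΔP ≈ 553000 Pa

The volume flow rate is constant, so v₂ = (A₁/A₂)v₁ = (102/9.35)·3.00 = 32.8 m/s.
The pipe is horizontal, so Bernoulli reduces to P₁ + ½ρv₁² = P₂ + ½ρv₂².
P₁ − P₂ = ½·1040·(32.8² − 3.00²) = ½·1040·1060 = 553000 Pa.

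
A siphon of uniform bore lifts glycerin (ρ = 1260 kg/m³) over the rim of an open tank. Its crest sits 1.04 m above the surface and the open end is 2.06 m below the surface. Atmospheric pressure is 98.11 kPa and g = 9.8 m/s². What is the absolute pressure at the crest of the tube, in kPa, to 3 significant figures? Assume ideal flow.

P_top ≈ 59.8 kPa

From the surface to the outlet (both open to atmosphere, surface at rest): v = √(2g·h_out) = √(2·9.8·2.06) = 6.35 m/s.
Continuity keeps v the same throughout the tube; from surface to crest, P_atm + 0 = P_top + ½ρv² + ρg·h_top.
P_top = 98110 − ½·1260·6.35² − 1260·9.8·1.04 = 59800 Pa.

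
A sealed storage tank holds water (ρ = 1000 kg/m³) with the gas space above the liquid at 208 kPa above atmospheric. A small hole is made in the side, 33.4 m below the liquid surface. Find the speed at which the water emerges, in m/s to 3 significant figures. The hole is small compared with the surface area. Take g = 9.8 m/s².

v ≈ 32.7 m/s

Take point 1 at the surface (v₁ ≈ 0) and point 2 at the hole (at atmospheric pressure). Bernoulli: P₁ + ρg h = P_atm + ½ρv₂².
With P₁ − P_atm = 208000 Pa, v₂ = √(2gh + 2ΔP/ρ) = √(2·9.8·33.4 + 2·208000/1000) = 32.7 m/s.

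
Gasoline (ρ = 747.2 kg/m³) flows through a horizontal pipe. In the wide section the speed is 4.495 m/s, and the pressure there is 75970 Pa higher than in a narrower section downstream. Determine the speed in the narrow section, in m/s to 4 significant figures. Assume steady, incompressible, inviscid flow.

Along the level pipe P + ½ρv² is conserved, hence v₂² = v₁² + 2(P₁ − P₂)/ρ.
v₂ = √(4.495² + 2·75970/747.2) = √(20.21 + 203.3) = 14.95 m/s.

14.95 m/s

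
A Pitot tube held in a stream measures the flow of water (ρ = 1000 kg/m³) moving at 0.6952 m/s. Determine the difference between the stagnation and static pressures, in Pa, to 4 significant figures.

Bernoulli between the free stream and the stagnation point: ½ρv² = P_stag − P_static.
ΔP = ½·1000·0.6952² = 241.7 Pa.

241.7 Pa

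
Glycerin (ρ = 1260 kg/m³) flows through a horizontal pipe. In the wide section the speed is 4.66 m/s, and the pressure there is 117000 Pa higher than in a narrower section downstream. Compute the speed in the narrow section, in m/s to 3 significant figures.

v₂ ≈ 14.4 m/s

Horizontal Bernoulli: P₁ + ½ρv₁² = P₂ + ½ρv₂², so v₂² = v₁² + 2(P₁ − P₂)/ρ.
v₂ = √(4.66² + 2·117000/1260) = √(21.7 + 186) = 14.4 m/s.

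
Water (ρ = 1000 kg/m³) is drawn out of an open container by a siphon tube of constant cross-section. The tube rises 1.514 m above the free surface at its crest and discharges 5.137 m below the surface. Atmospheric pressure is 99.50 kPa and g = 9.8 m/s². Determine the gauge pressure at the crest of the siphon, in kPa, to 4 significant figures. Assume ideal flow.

The outlet speed comes from Torricelli: v = √(2g·5.137) = 10.03 m/s.
Continuity keeps v the same throughout the tube; from surface to crest, P_atm + 0 = P_top + ½ρv² + ρg·h_top.
P_top = 99500 − ½·1000·10.03² − 1000·9.8·1.514 = 34320 Pa. So P_gauge = P_top − P_atm = -65180 Pa.

P_gauge = -65.18 kPa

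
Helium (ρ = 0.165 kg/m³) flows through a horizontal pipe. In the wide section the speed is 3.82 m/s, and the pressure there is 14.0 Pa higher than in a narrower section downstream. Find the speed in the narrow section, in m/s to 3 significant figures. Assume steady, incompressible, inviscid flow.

With h₁ = h₂, rearranging Bernoulli gives v₂ = √(v₁² + 2ΔP/ρ).
v₂ = √(3.82² + 2·14.0/0.165) = √(14.6 + 170) = 13.6 m/s.

13.6 m/s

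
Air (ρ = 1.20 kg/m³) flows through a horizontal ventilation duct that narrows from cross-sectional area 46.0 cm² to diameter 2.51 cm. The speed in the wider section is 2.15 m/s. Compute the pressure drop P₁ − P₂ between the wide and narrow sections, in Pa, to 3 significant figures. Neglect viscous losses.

ΔP ≈ 237 Pa

By continuity, v₂ = v₁·A₁/A₂ = 2.15·(46.0/4.95) = 20.0 m/s.
The pipe is horizontal, so Bernoulli reduces to P₁ + ½ρv₁² = P₂ + ½ρv₂².
P₁ − P₂ = ½·1.20·(20.0² − 2.15²) = ½·1.20·395 = 237 Pa.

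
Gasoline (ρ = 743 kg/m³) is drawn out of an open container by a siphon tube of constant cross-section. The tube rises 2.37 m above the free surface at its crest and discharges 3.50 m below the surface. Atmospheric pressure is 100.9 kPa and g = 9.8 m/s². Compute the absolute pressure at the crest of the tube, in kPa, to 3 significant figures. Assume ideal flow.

58.2 kPa

From the surface to the outlet (both open to atmosphere, surface at rest): v = √(2g·h_out) = √(2·9.8·3.50) = 8.28 m/s.
Continuity keeps v the same throughout the tube; from surface to crest, P_atm + 0 = P_top + ½ρv² + ρg·h_top.
P_top = 100900 − ½·743·8.28² − 743·9.8·2.37 = 58200 Pa.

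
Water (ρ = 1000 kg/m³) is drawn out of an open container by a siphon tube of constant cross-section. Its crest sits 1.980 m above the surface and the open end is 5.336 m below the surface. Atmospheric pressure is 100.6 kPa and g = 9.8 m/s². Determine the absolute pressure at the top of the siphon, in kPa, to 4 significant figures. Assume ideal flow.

P_top ≈ 28.90 kPa

From the surface to the outlet (both open to atmosphere, surface at rest): v = √(2g·h_out) = √(2·9.8·5.336) = 10.23 m/s.
Continuity keeps v the same throughout the tube; from surface to crest, P_atm + 0 = P_top + ½ρv² + ρg·h_top.
P_top = 100600 − ½·1000·10.23² − 1000·9.8·1.980 = 28900 Pa.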